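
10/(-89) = -0.11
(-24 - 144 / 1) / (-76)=42/19 = 2.21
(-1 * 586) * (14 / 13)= -8204/13 = -631.08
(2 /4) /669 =1/1338 = 0.00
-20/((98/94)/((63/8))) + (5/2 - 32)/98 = -151.37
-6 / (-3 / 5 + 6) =-10/9 = -1.11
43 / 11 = 3.91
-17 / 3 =-5.67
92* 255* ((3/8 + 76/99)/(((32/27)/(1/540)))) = 353855/8448 = 41.89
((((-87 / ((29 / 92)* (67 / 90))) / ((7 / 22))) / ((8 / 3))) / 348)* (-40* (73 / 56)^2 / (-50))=-36402399/21326368 = -1.71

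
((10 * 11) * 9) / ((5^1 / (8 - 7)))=198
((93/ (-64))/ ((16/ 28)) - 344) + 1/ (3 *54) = -346.54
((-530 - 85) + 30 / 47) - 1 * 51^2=-3215.36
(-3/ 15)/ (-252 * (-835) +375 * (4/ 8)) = -2/2106075 = 0.00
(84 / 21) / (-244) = -1/61 = -0.02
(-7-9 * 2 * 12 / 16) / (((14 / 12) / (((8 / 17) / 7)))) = -984/833 = -1.18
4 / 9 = 0.44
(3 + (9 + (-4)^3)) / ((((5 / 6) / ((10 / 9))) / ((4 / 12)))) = -208/9 = -23.11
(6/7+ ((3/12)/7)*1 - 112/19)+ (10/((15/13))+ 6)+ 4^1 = 21809/1596 = 13.66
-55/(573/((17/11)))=-85/573 = -0.15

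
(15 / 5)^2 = 9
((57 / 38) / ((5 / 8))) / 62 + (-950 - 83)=-160109/155 = -1032.96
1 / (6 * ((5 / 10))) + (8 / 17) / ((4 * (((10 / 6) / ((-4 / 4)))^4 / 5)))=2611/6375 = 0.41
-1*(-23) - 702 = -679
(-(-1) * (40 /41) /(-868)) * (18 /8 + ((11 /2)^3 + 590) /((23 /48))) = -727155/409262 = -1.78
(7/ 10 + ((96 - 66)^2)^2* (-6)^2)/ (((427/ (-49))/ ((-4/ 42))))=291600007/915 = 318688.53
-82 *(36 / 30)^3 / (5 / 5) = -17712/125 = -141.70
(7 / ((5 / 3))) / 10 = 21/50 = 0.42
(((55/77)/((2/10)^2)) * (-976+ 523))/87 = -18875/203 = -92.98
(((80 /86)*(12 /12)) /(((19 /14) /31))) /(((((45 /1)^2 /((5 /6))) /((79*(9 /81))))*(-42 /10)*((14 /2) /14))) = -195920/5360337 = -0.04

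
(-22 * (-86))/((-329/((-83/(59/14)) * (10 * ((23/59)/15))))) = 14447312/490821 = 29.43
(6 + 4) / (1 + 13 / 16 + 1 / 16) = 16/3 = 5.33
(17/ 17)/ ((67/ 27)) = 27/67 = 0.40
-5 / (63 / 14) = -10/9 = -1.11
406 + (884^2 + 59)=781921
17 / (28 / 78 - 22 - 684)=-663/27520 = -0.02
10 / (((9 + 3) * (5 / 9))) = 3/2 = 1.50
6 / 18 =1/3 = 0.33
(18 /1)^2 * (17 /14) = 393.43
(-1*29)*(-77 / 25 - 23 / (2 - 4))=-12209/50 = -244.18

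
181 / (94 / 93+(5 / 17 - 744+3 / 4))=-1144644/4692061 = -0.24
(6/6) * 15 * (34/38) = 255/19 = 13.42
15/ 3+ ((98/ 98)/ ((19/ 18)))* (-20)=-265/19 = -13.95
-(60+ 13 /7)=-433/7 = -61.86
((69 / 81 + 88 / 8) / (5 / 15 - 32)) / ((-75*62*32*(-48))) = -1/19083600 = 0.00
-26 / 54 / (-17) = 13/459 = 0.03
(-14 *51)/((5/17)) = -12138/5 = -2427.60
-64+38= -26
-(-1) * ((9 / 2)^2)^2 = 6561/16 = 410.06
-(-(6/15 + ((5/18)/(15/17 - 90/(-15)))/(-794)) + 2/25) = 13375187/41804100 = 0.32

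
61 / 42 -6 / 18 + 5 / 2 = 76/21 = 3.62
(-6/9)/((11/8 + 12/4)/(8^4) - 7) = 65536/688023 = 0.10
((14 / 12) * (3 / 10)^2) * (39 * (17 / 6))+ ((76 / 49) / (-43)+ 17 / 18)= 94897483/7585200 = 12.51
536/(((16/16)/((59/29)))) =31624/29 = 1090.48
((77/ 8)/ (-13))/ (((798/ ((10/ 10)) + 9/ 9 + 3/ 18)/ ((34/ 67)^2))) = -9537/39974545 = 0.00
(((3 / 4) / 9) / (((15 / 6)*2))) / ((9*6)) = 1/3240 = 0.00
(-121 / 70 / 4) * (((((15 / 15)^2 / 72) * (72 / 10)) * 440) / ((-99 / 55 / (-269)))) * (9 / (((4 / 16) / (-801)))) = 573578478/7 = 81939782.57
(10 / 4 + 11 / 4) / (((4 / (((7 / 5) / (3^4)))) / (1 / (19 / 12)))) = 49/3420 = 0.01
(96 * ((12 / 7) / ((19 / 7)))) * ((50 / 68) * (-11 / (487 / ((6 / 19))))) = -950400/2988719 = -0.32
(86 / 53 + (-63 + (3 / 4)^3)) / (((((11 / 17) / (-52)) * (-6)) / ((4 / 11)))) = -45694181/153912 = -296.89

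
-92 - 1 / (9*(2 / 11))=-1667/18 = -92.61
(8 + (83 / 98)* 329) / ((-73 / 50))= -100325/511 = -196.33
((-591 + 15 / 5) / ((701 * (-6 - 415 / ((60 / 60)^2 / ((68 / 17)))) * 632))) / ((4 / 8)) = 3/1882886 = 0.00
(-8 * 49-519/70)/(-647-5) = 27959/45640 = 0.61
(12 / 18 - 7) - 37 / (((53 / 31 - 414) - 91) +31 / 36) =-10529633/1682133 = -6.26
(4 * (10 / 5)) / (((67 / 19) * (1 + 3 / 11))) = 836/469 = 1.78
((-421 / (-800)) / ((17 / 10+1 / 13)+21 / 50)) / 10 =0.02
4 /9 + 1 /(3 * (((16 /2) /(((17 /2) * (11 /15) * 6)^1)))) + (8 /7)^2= 58369/17640 = 3.31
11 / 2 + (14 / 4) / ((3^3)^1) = 152/27 = 5.63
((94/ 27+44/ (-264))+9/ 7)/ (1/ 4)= 3478/189 = 18.40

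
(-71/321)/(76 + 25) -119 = -3858170/32421 = -119.00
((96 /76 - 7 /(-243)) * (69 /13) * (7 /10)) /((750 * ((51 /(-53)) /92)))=-234136987/382633875 = -0.61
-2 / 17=-0.12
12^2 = 144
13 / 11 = 1.18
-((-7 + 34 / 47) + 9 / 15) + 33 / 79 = 6.09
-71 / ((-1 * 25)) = 71/25 = 2.84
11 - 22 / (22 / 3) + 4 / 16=33/4 = 8.25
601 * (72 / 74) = 21636/37 = 584.76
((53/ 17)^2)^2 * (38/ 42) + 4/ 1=156934903/1753941 = 89.48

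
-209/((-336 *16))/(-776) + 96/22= 200242949/45889536 = 4.36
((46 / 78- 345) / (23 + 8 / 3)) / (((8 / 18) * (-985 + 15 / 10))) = 60444/1968967 = 0.03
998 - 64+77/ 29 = 27163/29 = 936.66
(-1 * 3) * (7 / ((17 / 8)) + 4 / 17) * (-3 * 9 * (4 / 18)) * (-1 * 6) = -6480/17 = -381.18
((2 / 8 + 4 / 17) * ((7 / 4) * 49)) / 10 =11319/2720 = 4.16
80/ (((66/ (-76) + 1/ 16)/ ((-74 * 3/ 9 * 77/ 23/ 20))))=989824/2415 = 409.87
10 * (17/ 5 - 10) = -66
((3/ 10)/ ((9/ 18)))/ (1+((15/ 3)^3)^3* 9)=3/87890630 = 0.00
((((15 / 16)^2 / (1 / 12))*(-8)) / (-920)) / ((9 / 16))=0.16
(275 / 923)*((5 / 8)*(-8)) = -1375/923 = -1.49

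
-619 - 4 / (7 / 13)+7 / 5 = -21876/35 = -625.03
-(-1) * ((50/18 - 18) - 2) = -155/9 = -17.22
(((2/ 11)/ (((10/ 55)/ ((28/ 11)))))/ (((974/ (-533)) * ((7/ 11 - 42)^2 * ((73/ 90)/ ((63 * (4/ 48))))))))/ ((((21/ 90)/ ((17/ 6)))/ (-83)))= 17181747/3235141 = 5.31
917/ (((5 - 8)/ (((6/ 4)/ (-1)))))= 917/2 = 458.50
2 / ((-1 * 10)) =-0.20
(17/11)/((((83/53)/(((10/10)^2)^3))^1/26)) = 23426/913 = 25.66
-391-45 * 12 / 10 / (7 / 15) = -3547/7 = -506.71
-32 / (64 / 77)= -77/2 = -38.50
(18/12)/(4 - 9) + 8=77/10 = 7.70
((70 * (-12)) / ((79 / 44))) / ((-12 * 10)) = 308/79 = 3.90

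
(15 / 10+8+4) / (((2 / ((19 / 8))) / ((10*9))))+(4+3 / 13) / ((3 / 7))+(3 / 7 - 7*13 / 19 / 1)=120199255/82992 = 1448.32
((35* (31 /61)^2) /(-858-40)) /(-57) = 33635/190463106 = 0.00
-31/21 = -1.48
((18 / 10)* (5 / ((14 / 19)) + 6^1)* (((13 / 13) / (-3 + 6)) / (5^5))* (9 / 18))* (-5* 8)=-1074/21875 = -0.05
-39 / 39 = -1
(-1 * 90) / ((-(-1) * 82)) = -45/41 = -1.10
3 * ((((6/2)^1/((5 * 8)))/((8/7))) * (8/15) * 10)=21/20 = 1.05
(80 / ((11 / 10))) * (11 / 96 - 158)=-378925/33 = -11482.58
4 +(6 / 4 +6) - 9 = 2.50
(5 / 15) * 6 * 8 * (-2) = -32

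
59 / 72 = 0.82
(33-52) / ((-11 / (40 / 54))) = 380/297 = 1.28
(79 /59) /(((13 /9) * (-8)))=-711/6136 = -0.12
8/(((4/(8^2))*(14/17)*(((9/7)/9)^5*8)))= 326536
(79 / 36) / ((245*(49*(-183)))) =-79/79088940 = 0.00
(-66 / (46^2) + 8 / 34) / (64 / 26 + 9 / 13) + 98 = 98.06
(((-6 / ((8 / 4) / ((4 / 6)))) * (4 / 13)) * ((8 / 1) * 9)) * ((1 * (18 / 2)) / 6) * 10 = -664.62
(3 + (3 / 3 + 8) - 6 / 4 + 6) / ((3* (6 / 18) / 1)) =33/2 = 16.50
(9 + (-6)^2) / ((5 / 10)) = 90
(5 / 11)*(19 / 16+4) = 415/176 = 2.36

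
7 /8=0.88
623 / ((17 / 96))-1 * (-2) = 59842/17 = 3520.12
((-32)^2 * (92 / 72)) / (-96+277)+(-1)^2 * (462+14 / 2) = 775777/1629 = 476.23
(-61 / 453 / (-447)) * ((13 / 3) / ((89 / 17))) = 13481/54065097 = 0.00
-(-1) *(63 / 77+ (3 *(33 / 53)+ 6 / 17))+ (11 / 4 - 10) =-166939/39644 = -4.21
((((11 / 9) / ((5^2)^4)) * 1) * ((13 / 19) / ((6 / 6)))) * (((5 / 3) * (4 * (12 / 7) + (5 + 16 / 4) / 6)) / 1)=1859/62343750 = 0.00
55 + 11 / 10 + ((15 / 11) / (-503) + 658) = 39511003/55330 = 714.10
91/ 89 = 1.02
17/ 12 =1.42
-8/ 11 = -0.73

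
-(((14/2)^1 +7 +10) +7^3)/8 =-367/8 = -45.88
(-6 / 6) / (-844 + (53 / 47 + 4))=47/39427 = 0.00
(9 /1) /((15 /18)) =54/5 = 10.80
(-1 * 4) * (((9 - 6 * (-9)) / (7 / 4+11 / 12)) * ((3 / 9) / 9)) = -7/2 = -3.50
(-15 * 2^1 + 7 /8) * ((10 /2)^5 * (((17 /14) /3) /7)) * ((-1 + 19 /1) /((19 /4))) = -37134375/1862 = -19943.27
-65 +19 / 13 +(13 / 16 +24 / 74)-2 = -495635/7696 = -64.40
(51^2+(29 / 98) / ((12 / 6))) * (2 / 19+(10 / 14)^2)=292129725/182476 = 1600.92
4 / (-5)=-4/5 = -0.80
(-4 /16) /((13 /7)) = -0.13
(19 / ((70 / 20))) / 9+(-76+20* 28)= 30530/63 = 484.60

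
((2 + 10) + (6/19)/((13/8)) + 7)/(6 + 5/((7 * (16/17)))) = 530992/186979 = 2.84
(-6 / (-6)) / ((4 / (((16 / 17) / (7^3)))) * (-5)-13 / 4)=-1/7292 = 0.00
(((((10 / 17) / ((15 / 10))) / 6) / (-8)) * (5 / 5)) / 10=-1/1224 = 0.00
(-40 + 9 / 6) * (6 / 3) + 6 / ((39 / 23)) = -955/13 = -73.46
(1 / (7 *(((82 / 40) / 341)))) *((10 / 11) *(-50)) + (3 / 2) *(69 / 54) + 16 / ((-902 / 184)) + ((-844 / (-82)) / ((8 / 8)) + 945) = -4780729/37884 = -126.19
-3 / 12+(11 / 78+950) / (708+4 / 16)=482401/441948 = 1.09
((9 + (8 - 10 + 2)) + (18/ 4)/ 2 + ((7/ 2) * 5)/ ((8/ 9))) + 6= 591/16 = 36.94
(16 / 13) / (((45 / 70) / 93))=6944/39 = 178.05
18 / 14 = 9/7 = 1.29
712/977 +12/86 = 36478/42011 = 0.87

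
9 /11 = 0.82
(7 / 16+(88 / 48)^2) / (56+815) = 547/125424 = 0.00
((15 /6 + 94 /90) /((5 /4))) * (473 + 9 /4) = 606419/450 = 1347.60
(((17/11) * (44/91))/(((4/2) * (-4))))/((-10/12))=51/455 = 0.11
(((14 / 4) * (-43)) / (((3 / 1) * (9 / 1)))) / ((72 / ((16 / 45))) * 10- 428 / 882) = -14749/5356866 = 0.00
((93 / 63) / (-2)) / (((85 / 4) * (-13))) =62/23205 = 0.00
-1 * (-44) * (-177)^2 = 1378476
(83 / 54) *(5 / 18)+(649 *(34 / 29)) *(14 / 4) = 75080567/28188 = 2663.56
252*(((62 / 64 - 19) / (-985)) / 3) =12117/7880 = 1.54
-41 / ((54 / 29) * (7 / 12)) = -2378/63 = -37.75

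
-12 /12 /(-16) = 1/16 = 0.06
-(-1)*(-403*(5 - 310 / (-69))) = -263965/69 = -3825.58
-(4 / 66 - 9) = 295/33 = 8.94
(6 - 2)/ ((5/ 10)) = 8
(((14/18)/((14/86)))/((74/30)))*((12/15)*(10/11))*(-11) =-15.50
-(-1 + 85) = -84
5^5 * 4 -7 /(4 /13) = 49909/4 = 12477.25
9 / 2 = 4.50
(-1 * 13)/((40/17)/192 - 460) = 5304/187675 = 0.03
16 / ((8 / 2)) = 4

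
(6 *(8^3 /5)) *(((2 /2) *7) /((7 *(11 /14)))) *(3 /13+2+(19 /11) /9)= 44699648/23595 = 1894.45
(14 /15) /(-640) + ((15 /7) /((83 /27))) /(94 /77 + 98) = 423629/76094400 = 0.01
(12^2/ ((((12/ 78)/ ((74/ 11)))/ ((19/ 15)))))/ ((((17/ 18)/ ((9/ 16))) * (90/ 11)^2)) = 70.96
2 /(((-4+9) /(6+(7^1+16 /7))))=214/35 = 6.11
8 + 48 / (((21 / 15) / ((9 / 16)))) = 191/7 = 27.29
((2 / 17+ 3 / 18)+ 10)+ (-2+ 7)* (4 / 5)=1457/102 = 14.28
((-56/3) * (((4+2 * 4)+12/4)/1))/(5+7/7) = -140/3 = -46.67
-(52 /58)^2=-0.80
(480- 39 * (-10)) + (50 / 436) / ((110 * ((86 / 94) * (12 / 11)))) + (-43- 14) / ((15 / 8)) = 944450423/1124880 = 839.60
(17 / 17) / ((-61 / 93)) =-93/61 = -1.52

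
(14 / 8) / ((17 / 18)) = 63/34 = 1.85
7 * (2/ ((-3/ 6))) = -28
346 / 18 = 173/9 = 19.22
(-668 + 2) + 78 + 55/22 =-1171/2 = -585.50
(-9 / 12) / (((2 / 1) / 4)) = -3/2 = -1.50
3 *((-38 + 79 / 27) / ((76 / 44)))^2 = 108513889/87723 = 1237.01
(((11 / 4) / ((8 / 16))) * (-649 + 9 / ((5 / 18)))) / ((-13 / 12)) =203478/65 = 3130.43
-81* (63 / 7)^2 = -6561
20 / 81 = 0.25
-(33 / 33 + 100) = -101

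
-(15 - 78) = 63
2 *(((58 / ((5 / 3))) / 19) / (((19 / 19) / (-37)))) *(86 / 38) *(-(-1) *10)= -1107336/361 = -3067.41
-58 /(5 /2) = -116/5 = -23.20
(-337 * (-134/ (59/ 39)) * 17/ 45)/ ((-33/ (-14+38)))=-79839344/9735 = -8201.27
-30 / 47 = -0.64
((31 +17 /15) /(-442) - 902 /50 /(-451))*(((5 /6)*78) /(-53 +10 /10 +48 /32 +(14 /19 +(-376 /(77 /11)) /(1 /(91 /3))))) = 20596/16270445 = 0.00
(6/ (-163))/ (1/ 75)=-450/163 = -2.76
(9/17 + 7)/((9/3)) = 128/51 = 2.51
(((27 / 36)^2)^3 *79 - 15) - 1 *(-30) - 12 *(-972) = 47894775/4096 = 11693.06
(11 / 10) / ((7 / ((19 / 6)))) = 209/420 = 0.50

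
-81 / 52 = -1.56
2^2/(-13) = -4/13 = -0.31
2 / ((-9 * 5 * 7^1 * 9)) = -2/2835 = 0.00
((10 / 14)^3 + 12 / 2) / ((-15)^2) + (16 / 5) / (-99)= -3427/848925 = 0.00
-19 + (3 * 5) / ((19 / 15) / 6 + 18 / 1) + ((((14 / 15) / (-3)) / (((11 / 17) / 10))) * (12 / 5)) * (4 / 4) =-730561/24585 = -29.72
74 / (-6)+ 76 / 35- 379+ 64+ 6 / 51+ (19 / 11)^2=-69560299/215985 = -322.06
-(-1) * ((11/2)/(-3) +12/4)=7/6 = 1.17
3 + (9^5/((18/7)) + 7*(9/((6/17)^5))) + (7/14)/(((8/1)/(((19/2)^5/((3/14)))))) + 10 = 394319797/6912 = 57048.58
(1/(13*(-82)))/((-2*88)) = 1/187616 = 0.00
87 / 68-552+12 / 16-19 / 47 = -550.37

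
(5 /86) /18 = 5/1548 = 0.00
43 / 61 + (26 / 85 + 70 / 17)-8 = -14889/5185 = -2.87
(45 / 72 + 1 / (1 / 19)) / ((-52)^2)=157/21632 = 0.01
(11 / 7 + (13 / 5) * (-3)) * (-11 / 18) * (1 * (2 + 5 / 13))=37169/4095 = 9.08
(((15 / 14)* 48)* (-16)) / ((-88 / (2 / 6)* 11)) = 240/847 = 0.28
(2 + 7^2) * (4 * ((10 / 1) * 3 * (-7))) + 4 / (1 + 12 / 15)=-385540/9 = -42837.78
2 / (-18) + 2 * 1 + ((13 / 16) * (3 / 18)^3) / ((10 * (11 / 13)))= 718249/380160 = 1.89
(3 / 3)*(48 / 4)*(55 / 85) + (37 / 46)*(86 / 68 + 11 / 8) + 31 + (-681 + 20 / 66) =-132087293/206448 = -639.81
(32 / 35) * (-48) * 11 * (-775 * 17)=44520960/7 = 6360137.14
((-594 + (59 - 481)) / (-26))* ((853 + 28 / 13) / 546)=2823718/46137 = 61.20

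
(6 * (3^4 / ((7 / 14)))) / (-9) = -108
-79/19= -4.16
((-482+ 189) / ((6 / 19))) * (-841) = 4681847/6 = 780307.83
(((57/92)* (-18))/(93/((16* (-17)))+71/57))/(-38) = 104652/322253 = 0.32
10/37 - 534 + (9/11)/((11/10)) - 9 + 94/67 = -162152719/299959 = -540.58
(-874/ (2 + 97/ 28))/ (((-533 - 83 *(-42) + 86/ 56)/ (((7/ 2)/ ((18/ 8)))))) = -9593024/113915079 = -0.08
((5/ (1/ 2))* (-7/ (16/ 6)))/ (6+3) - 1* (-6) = 37/12 = 3.08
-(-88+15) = 73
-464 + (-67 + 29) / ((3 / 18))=-692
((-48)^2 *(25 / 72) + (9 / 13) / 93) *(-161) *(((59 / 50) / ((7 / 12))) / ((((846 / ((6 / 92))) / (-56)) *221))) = 532609756/104649025 = 5.09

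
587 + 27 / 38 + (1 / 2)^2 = 44685/76 = 587.96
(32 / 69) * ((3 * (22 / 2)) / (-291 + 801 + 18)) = 2/69 = 0.03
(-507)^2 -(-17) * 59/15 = 3856738/15 = 257115.87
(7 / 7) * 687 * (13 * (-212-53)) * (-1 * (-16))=-37867440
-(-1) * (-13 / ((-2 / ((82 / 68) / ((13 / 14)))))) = 287/34 = 8.44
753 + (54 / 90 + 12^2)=4488/5 = 897.60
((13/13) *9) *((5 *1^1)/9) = 5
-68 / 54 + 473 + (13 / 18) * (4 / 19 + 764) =525143/513 = 1023.67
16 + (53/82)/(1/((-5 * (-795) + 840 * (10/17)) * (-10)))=-20122223/697 = -28869.76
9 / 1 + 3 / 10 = 93/10 = 9.30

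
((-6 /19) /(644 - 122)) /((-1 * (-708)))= -1/1170324 = 0.00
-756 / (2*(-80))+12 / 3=349/40 = 8.72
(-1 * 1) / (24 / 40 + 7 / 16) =-80/83 = -0.96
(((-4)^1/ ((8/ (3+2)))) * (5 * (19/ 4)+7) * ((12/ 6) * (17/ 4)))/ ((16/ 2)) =-10455/128 = -81.68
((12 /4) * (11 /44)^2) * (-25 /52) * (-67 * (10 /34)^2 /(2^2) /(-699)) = -41875/224097536 = 0.00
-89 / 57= -1.56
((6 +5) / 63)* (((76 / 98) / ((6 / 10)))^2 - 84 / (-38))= 17528258/25865973 = 0.68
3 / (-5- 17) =-3/22 = -0.14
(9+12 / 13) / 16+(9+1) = 2209/208 = 10.62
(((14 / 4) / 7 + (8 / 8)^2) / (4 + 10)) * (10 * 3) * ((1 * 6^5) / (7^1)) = 174960/49 = 3570.61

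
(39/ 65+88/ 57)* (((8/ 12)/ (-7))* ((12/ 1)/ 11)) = -4888/21945 = -0.22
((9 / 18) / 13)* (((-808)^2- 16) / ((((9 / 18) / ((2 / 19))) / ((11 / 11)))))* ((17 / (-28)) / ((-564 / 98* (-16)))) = -1618519/46436 = -34.85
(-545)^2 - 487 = 296538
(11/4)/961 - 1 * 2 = -7677/3844 = -2.00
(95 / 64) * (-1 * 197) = -18715/64 = -292.42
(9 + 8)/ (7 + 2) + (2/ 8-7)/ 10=437/360 = 1.21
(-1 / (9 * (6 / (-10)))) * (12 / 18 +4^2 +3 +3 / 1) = 340/81 = 4.20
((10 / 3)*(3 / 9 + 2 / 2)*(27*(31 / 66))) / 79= 620/869 = 0.71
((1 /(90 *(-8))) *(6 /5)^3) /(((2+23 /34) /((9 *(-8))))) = 3672/56875 = 0.06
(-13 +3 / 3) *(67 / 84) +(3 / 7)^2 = -9.39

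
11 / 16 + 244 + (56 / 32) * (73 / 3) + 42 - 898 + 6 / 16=-27281/48 = -568.35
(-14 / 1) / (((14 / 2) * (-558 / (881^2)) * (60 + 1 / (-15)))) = 3880805/83607 = 46.42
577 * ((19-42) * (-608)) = 8068768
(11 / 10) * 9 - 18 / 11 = 909/110 = 8.26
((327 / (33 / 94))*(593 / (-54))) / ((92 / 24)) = -6075878/2277 = -2668.37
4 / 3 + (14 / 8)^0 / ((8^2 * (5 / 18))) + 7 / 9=3121/1440 = 2.17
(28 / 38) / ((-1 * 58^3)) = -7/1853564 = 0.00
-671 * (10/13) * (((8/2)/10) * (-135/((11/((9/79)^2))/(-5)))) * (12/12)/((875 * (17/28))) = -2134512/6896305 = -0.31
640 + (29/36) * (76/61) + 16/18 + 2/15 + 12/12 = 643.03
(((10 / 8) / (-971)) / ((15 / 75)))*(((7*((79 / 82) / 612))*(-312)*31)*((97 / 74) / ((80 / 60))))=540433075/801315808 = 0.67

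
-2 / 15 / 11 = -2/165 = -0.01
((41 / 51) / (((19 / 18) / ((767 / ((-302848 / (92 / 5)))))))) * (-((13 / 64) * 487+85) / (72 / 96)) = 654903127/75246080 = 8.70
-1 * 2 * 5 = -10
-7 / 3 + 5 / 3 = -2/3 = -0.67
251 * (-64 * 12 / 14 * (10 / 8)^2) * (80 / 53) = -12048000/371 = -32474.39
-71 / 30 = -2.37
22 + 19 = 41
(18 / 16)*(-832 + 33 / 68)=-508887/544 = -935.45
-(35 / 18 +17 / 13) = -761/234 = -3.25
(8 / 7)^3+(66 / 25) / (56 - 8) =106173/68600 = 1.55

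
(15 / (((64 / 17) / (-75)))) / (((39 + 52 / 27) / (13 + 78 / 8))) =-42525/256 = -166.11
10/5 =2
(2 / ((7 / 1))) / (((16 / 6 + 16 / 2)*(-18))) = -1/672 = 0.00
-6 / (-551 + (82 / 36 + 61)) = 108/8779 = 0.01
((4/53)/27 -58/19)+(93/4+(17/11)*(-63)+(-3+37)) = -51637153/1196316 = -43.16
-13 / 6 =-2.17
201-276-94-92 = -261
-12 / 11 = -1.09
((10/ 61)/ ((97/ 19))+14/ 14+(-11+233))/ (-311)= -1319681/1840187 = -0.72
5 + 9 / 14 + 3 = 121/14 = 8.64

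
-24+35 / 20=-89/4 = -22.25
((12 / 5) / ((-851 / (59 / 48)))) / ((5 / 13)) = -767/85100 = -0.01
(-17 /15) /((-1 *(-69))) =-17/1035 = -0.02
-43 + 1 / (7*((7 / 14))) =-299/7 = -42.71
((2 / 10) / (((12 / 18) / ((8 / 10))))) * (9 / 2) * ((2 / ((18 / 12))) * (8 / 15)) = 96/125 = 0.77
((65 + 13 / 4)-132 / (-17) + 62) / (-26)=-9385/1768 = -5.31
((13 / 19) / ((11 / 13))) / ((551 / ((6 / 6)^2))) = 169/115159 = 0.00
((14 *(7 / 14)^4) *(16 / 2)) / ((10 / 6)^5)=1701/3125 = 0.54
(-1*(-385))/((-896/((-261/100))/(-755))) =-433521/512 = -846.72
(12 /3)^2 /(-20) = -4/5 = -0.80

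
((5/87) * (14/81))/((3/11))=770/21141 = 0.04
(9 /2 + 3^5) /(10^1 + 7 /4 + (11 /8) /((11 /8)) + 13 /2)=90/7 = 12.86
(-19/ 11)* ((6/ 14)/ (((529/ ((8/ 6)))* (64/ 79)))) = -1501/651728 = 0.00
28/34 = 14/17 = 0.82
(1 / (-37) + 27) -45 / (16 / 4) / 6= 7429/296 = 25.10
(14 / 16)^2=49/64 = 0.77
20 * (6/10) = 12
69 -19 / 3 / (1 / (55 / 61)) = 11582/183 = 63.29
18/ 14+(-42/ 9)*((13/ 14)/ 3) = -0.16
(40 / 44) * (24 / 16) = 15/11 = 1.36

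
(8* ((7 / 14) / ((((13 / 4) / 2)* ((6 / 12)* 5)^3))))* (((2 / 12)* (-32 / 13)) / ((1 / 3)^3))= -36864/21125 = -1.75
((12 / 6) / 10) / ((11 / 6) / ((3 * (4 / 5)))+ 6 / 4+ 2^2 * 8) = 72/12335 = 0.01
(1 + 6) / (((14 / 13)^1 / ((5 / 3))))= 65/6 = 10.83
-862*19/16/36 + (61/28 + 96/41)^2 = -189856763/23722272 = -8.00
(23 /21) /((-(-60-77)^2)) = -23/394149 = 0.00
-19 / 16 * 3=-57/16 = -3.56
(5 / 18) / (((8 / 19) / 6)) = 95/24 = 3.96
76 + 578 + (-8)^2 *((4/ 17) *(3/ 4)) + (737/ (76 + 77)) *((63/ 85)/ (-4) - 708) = -47616157/17340 = -2746.03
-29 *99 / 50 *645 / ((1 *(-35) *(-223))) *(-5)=370359/15610 = 23.73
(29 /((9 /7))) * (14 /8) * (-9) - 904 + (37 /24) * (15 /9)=-90481/72 = -1256.68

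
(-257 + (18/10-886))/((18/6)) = -1902/5 = -380.40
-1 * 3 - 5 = -8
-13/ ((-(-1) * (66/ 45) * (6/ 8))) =-130/11 = -11.82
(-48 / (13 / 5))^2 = 57600/169 = 340.83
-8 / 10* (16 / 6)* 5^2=-53.33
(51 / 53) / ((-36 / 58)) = -493/318 = -1.55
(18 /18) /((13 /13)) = 1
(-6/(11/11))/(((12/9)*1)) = -9/2 = -4.50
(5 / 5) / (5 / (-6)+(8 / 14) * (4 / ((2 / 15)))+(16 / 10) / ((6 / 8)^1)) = 70/1291 = 0.05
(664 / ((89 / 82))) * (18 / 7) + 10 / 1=986294/623 = 1583.14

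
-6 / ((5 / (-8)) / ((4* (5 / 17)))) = 192/17 = 11.29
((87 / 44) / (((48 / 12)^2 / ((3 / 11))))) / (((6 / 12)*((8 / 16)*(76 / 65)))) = 16965/147136 = 0.12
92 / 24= 23/6 = 3.83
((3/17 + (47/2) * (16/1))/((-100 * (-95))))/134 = 1279/4328200 = 0.00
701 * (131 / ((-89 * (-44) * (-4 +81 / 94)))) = -4316057/577610 = -7.47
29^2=841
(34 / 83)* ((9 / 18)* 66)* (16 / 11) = 1632/83 = 19.66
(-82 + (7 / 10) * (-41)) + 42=-687/10 = -68.70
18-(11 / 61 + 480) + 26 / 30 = -422102/915 = -461.31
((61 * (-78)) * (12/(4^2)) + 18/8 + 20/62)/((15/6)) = -88435/62 = -1426.37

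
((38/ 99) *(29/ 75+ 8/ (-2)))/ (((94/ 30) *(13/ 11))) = -10298/27495 = -0.37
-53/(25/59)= -3127/25 = -125.08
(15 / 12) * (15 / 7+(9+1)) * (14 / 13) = 16.35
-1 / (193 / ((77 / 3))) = -77/579 = -0.13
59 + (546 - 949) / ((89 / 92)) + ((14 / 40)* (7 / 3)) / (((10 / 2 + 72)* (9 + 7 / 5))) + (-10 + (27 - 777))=-682727137/610896 = -1117.58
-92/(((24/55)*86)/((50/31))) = -31625/7998 = -3.95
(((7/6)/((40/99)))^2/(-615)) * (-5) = 17787/262400 = 0.07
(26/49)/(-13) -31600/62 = -774262/1519 = -509.72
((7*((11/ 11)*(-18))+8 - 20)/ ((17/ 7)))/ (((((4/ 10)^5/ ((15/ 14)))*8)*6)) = -1078125/8704 = -123.87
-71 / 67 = -1.06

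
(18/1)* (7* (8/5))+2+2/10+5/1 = 208.80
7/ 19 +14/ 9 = 329/171 = 1.92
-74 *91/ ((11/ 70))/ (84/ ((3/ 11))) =-16835/121 = -139.13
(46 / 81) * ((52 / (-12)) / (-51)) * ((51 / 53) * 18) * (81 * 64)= 229632/53 = 4332.68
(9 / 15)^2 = 0.36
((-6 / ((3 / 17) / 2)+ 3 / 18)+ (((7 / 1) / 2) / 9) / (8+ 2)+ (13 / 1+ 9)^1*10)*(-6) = -27397/30 = -913.23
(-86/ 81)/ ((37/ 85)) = -7310/2997 = -2.44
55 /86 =0.64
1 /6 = 0.17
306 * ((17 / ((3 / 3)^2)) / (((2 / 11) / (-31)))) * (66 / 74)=-29269053/37 = -791055.49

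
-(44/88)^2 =-1/4 = -0.25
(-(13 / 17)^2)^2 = 28561/83521 = 0.34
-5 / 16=-0.31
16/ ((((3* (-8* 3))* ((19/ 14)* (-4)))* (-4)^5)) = -7/175104 = 0.00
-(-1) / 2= 1/2 = 0.50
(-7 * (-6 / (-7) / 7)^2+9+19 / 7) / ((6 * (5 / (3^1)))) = 1991/1715 = 1.16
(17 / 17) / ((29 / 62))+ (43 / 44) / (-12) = 31489/15312 = 2.06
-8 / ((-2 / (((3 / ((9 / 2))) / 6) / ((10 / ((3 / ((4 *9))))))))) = 1/270 = 0.00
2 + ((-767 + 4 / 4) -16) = -780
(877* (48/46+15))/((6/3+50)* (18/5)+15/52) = 28046460/373727 = 75.05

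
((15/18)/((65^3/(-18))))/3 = -1/54925 = 0.00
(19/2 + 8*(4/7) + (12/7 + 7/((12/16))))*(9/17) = 3165/238 = 13.30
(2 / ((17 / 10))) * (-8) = -160/17 = -9.41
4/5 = 0.80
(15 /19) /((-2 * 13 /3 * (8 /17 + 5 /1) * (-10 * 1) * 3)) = 17/30628 = 0.00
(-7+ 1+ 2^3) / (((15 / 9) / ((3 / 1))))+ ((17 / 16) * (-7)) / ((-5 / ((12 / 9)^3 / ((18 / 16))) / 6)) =9074/405 = 22.40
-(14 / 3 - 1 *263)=775/3 = 258.33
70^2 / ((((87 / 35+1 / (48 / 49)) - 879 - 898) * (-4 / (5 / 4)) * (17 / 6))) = 15435000/50650973 = 0.30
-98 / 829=-0.12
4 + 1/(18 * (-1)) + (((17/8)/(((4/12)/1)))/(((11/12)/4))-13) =3715/198 = 18.76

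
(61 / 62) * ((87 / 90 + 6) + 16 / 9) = 48007/5580 = 8.60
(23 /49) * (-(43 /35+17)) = -14674/1715 = -8.56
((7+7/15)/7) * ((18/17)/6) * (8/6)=64/255 = 0.25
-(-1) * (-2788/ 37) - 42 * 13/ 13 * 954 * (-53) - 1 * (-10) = 78570930/37 = 2123538.65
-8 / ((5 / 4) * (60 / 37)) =-296/75 = -3.95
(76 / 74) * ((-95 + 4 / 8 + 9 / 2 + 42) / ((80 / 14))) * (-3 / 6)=798/185 = 4.31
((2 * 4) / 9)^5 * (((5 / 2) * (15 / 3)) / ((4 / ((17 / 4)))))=435200/59049 = 7.37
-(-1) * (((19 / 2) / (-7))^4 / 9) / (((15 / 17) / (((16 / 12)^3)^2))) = 567156992/236294415 = 2.40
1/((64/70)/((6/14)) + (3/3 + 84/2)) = 15/677 = 0.02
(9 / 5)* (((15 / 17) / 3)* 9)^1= 81/17 = 4.76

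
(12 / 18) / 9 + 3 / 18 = 13/54 = 0.24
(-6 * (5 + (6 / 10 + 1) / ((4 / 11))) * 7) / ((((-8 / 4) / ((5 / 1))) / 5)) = 4935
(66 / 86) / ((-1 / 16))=-528/43 = -12.28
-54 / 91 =-0.59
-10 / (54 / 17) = -85/27 = -3.15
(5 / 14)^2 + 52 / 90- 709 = -6247159/8820 = -708.29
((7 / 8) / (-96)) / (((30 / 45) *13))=-7/6656 = 0.00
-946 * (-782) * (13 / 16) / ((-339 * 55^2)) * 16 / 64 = -218569/1491600 = -0.15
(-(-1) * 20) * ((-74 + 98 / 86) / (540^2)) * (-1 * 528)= 137852/52245 = 2.64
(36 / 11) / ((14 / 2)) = 36/77 = 0.47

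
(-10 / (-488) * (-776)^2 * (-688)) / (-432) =19652.07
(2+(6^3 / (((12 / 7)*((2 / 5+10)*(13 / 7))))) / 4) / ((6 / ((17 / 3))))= 83453/24336 = 3.43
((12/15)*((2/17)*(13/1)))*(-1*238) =-1456/5 = -291.20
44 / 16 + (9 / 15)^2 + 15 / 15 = 411/100 = 4.11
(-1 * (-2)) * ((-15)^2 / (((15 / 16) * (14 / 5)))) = 1200/7 = 171.43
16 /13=1.23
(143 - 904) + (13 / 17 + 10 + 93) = -11173/17 = -657.24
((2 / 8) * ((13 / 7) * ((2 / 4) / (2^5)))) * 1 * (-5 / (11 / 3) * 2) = -195/9856 = -0.02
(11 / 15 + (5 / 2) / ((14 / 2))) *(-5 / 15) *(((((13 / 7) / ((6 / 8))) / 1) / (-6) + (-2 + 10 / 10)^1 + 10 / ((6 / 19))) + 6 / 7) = -11.31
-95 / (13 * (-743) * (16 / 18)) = 855/77272 = 0.01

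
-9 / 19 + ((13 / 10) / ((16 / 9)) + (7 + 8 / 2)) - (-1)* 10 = 21.26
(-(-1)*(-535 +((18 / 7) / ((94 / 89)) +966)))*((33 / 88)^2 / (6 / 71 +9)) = 759345/113176 = 6.71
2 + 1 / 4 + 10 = 49/4 = 12.25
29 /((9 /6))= 58/3 = 19.33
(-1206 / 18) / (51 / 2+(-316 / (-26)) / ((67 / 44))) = -116714/58325 = -2.00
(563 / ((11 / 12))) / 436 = 1689/1199 = 1.41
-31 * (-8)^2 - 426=-2410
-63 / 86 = -0.73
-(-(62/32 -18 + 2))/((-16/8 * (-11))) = -225/352 = -0.64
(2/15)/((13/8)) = 16/195 = 0.08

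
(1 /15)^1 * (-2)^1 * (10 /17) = -4/51 = -0.08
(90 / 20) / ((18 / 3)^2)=0.12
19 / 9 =2.11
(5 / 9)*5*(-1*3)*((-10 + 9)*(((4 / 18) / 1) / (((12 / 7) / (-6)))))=-175/27 = -6.48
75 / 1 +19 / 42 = 3169/42 = 75.45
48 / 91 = 0.53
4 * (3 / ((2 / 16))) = 96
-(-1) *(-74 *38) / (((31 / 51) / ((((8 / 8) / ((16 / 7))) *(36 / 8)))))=-2258739/248 = -9107.82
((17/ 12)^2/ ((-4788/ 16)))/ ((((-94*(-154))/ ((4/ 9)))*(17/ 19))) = -17/73871028 = 0.00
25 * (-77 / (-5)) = 385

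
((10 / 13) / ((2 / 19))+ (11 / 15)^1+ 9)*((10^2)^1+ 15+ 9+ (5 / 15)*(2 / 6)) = 3711791/1755 = 2114.98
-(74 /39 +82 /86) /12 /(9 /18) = -4781/10062 = -0.48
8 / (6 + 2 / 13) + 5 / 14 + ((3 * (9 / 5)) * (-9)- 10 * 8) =-126.94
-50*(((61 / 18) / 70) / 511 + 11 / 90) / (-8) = 393775/515088 = 0.76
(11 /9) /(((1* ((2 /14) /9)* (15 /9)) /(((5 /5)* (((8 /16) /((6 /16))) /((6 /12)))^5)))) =2523136/405 = 6229.97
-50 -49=-99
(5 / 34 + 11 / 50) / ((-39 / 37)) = -148/425 = -0.35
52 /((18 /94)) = 2444/9 = 271.56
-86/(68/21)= -903/34 = -26.56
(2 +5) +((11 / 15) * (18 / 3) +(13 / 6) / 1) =407/30 = 13.57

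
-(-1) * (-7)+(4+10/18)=-22/9 = -2.44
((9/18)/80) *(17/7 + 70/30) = 5/168 = 0.03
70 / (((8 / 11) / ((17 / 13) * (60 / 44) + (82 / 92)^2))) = 27298705/110032 = 248.10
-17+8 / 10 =-81/5 = -16.20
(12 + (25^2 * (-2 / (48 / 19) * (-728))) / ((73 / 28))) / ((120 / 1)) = 3782516/3285 = 1151.45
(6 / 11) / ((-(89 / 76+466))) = -152/130185 = 0.00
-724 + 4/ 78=-28234/39 = -723.95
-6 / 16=-3/8 = -0.38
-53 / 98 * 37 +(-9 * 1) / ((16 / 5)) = -17893/784 = -22.82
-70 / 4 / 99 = -0.18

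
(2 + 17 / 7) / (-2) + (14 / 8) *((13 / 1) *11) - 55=5405/28 = 193.04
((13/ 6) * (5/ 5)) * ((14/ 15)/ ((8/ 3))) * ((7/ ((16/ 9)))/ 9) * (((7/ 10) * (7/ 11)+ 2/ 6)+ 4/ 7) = 283829/633600 = 0.45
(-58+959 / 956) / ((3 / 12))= -54489/239 = -227.99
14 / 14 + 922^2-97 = 849988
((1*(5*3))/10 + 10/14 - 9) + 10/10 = -81/14 = -5.79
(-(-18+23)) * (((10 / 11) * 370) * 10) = -185000/11 = -16818.18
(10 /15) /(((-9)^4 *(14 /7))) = 1/19683 = 0.00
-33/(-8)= 33/8 = 4.12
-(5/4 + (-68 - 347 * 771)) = 1070415/4 = 267603.75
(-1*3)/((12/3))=-3/4 = -0.75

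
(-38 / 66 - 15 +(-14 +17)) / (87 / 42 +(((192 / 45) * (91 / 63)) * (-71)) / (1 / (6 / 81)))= 7059150/17031421 = 0.41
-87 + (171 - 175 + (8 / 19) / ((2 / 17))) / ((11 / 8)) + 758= 140175/209 = 670.69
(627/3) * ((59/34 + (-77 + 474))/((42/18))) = 8500239/238 = 35715.29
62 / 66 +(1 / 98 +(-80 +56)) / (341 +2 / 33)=31632451/36398670 = 0.87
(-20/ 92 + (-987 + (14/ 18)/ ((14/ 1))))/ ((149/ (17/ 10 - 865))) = 705635521/123372 = 5719.58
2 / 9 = 0.22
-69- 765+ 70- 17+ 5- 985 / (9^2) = -63841/81 = -788.16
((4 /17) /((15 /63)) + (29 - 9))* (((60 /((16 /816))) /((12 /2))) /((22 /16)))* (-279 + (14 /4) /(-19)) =-454234944/209 = -2173372.94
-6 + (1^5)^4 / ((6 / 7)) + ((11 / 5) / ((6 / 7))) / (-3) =-256/45 = -5.69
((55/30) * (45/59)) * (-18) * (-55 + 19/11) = 1340.85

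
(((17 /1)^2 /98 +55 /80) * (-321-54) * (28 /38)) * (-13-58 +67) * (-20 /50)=-213825/133 = -1607.71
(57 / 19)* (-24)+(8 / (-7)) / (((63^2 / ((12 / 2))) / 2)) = -666824/9261 = -72.00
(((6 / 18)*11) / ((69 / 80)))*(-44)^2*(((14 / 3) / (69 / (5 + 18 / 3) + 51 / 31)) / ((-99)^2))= 3360896/6790635 = 0.49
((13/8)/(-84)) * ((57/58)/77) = -247/1000384 = 0.00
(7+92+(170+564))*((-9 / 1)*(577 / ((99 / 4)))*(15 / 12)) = -2403205/11 = -218473.18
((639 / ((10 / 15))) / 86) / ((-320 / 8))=-1917/6880 = -0.28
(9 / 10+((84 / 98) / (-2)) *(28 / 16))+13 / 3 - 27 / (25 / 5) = -11/12 = -0.92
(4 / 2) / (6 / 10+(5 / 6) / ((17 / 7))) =1020/481 = 2.12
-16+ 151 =135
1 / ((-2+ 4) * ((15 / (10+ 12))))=11/15 = 0.73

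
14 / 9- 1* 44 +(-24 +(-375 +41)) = -3604/9 = -400.44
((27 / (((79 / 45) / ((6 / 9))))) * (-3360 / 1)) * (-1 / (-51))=-675.50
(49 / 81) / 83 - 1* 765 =-764.99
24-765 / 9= -61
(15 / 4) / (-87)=-5/116 = -0.04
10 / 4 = 2.50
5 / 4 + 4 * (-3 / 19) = 47/76 = 0.62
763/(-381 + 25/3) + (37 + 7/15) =593981/16770 = 35.42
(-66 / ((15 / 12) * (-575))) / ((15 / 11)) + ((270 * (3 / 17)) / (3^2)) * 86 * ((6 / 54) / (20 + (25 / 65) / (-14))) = 461958512/177660625 = 2.60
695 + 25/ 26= 18095/26 = 695.96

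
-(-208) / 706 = 104/353 = 0.29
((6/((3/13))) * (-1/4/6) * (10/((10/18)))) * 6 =-117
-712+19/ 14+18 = -9697/14 = -692.64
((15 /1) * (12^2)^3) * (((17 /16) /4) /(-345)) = -793152/23 = -34484.87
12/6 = 2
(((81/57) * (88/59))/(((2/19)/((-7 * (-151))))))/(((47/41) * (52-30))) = 2340198/2773 = 843.92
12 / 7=1.71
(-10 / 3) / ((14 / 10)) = -50/21 = -2.38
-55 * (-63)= 3465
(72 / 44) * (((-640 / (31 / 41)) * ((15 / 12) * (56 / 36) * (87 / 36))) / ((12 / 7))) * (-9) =11652200/341 = 34170.67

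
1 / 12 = 0.08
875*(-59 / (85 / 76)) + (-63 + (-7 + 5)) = -785805/17 = -46223.82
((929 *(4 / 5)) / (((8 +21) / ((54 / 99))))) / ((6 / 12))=44592/1595 = 27.96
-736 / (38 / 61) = -22448/19 = -1181.47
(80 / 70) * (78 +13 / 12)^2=900601/126 = 7147.63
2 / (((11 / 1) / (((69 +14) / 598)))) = 83/3289 = 0.03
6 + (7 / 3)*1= 25/3 = 8.33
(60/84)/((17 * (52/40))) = 50/1547 = 0.03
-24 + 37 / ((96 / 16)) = -17.83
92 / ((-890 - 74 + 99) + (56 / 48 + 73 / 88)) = -24288/227833 = -0.11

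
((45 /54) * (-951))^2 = 2512225/4 = 628056.25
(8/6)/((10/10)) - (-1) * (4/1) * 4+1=18.33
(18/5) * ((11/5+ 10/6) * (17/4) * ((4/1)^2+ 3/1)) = 28101/25 = 1124.04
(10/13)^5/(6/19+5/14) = 26600000/66461447 = 0.40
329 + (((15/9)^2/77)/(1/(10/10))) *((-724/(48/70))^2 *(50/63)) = 517167127/16038 = 32246.36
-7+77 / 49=-38/7 = -5.43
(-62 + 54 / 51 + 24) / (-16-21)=628/629 = 1.00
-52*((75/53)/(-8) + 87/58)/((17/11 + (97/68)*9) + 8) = -909194/295793 = -3.07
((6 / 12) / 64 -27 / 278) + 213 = 212.91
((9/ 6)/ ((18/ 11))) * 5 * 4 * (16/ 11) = 80/3 = 26.67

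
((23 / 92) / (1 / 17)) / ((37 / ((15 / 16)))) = 255/2368 = 0.11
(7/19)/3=7/57 = 0.12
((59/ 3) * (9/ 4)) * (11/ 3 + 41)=3953/2 = 1976.50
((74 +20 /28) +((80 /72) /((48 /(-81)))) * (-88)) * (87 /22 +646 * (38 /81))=459019417/6237 = 73596.19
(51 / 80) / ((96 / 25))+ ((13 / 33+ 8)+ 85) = 1580789/16896 = 93.56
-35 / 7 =-5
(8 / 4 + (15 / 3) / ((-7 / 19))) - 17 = -200/7 = -28.57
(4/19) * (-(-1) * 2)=8/19 = 0.42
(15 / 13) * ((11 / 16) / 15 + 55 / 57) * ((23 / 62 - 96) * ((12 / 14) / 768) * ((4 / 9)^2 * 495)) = -214710265/17641728 = -12.17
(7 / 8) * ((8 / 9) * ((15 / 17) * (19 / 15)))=133/153 = 0.87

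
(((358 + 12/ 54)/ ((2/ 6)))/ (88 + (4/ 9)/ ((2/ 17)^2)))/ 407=9672/439967 = 0.02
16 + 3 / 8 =131/8 = 16.38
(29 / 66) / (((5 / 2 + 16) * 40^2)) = 29/1953600 = 0.00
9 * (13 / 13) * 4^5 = 9216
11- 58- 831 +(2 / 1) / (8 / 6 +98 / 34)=-188668/215 = -877.53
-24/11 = -2.18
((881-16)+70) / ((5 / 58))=10846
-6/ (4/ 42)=-63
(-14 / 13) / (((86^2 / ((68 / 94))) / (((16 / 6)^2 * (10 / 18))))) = -38080/91508859 = 0.00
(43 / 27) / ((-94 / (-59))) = 2537/2538 = 1.00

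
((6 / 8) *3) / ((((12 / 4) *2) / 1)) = 3/8 = 0.38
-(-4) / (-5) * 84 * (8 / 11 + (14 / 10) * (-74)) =1901088/275 = 6913.05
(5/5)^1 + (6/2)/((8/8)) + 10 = 14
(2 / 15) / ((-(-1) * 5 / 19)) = 38/75 = 0.51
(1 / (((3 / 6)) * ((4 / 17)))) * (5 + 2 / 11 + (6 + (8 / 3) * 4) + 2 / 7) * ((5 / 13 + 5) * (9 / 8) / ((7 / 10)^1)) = 1628.14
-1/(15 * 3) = -1/45 = -0.02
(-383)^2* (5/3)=733445/3 = 244481.67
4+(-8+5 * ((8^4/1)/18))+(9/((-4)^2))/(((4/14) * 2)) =653623/576 = 1134.76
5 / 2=2.50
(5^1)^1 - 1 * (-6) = 11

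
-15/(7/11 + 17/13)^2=-306735/77284 = -3.97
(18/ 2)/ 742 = 9/742 = 0.01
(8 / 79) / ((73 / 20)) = 160/5767 = 0.03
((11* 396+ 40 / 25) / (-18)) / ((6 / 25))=-27235/27 = -1008.70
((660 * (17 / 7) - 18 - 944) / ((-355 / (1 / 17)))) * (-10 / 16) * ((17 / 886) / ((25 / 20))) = 2243/2201710 = 0.00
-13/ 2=-6.50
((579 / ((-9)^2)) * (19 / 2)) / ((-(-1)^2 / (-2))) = 3667/27 = 135.81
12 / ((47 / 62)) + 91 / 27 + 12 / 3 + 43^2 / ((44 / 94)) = 3973.34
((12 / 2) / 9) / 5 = 0.13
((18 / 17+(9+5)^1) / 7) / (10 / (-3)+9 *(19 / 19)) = 768/2023 = 0.38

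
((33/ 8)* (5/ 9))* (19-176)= -8635/24 = -359.79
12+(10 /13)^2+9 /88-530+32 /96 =-23065253/44616 = -516.97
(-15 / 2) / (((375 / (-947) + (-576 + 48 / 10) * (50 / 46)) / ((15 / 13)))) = 326715/23455094 = 0.01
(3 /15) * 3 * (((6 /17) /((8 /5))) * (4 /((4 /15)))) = 135/68 = 1.99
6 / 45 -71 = -1063/15 = -70.87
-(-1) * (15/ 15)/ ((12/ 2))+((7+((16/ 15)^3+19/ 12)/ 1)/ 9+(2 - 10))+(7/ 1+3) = 395509/121500 = 3.26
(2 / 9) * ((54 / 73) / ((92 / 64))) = 192/1679 = 0.11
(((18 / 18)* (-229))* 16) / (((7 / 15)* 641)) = -12.25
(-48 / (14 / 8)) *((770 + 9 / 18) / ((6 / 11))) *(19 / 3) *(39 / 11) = -6090032/7 = -870004.57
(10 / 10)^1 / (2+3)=1/5 = 0.20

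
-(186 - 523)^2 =-113569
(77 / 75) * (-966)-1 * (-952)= -994/25 = -39.76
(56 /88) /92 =7/1012 = 0.01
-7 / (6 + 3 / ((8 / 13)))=-56/87 = -0.64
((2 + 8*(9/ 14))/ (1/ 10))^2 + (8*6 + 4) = 5154.04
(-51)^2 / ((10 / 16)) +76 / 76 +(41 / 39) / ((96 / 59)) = 77935967/18720 = 4163.25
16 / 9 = 1.78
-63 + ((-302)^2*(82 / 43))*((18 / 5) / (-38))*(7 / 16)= -59409693/8170 = -7271.69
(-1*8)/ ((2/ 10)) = -40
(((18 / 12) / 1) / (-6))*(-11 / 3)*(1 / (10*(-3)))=-11/360 = -0.03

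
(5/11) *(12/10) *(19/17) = 114/187 = 0.61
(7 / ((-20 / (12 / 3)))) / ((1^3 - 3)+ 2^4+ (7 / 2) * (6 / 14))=-14/155 = -0.09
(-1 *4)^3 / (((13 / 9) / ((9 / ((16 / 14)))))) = -4536/13 = -348.92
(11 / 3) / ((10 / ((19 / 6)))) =209/180 = 1.16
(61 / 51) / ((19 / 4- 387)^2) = 976/119229891 = 0.00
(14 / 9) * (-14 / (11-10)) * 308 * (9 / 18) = -30184/9 = -3353.78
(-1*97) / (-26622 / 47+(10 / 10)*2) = 4559/26528 = 0.17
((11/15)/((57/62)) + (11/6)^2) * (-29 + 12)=-80597/1140 = -70.70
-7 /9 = -0.78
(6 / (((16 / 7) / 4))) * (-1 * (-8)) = 84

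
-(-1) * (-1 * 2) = -2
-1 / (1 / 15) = -15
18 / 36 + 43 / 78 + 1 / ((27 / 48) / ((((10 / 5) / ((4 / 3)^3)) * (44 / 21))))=1145/273 = 4.19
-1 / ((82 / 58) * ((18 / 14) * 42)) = -29/2214 = -0.01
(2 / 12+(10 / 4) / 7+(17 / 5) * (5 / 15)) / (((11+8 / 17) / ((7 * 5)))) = 986/195 = 5.06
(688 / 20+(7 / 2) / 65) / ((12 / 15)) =4479/104 = 43.07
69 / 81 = 23/27 = 0.85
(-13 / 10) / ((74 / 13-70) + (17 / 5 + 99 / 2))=169/1483 = 0.11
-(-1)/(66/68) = 34/33 = 1.03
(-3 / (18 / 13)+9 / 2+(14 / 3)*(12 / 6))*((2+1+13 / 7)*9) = 510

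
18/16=9/8 = 1.12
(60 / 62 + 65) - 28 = 1177/31 = 37.97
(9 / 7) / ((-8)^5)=-9/229376 = 0.00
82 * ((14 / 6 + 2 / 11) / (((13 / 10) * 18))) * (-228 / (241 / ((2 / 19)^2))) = -544480/5893173 = -0.09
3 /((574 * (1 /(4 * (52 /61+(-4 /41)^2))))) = 530328/29429267 = 0.02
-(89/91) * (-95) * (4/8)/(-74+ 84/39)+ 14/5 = 140789/65380 = 2.15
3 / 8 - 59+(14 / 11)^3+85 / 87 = -51493889/926376 = -55.59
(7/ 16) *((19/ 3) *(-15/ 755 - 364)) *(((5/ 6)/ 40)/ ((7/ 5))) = -15.01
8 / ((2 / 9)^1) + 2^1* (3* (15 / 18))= 41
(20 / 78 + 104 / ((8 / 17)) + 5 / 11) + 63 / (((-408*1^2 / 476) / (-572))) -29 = 18118691/429 = 42234.71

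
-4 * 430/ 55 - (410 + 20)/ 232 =-42269/1276 = -33.13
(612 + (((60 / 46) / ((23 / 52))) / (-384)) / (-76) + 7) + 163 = 503032513/643264 = 782.00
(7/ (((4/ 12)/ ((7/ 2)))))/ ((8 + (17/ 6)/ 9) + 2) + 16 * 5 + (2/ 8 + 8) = 212497/2228 = 95.38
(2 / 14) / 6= 1/42 = 0.02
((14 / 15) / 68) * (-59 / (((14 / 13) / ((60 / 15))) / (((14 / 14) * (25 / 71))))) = -1.06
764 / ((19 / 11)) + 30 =8974/19 = 472.32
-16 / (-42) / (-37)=-8/777 = -0.01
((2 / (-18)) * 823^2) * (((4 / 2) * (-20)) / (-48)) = -62715.65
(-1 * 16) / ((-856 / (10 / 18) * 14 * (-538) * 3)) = -5/10879974 = 0.00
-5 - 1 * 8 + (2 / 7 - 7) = -138/7 = -19.71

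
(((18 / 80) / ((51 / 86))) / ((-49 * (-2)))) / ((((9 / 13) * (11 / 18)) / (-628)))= -263289/45815 = -5.75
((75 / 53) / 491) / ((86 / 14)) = 525/1118989 = 0.00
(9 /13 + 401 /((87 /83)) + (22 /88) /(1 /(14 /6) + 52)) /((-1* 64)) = -636330133/106259712 = -5.99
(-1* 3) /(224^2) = -3/50176 = 0.00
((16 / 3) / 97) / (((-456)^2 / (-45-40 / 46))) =-1055/86982228 = 0.00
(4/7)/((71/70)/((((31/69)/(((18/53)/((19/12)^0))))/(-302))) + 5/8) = -262880/106236331 = 0.00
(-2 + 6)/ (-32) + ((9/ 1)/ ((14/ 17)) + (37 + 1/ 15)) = 40211/840 = 47.87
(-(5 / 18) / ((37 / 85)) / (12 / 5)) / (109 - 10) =-2125/791208 = 0.00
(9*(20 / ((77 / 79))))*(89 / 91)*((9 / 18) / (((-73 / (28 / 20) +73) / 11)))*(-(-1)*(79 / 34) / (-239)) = -24995205/53981018 = -0.46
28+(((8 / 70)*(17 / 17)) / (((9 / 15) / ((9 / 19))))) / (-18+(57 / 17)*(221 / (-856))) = 20042868/715939 = 28.00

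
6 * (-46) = -276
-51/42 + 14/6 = 47/42 = 1.12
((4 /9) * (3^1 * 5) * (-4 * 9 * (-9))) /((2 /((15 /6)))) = 2700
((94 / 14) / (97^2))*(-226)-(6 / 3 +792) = -52305844/65863 = -794.16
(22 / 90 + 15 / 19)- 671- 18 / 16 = -4590263/6840 = -671.09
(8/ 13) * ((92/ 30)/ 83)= 368/16185 = 0.02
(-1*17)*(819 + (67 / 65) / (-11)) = -9953806/715 = -13921.41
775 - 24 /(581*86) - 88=687.00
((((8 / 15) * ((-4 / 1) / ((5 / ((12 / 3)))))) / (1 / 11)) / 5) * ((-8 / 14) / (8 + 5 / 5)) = 5632/23625 = 0.24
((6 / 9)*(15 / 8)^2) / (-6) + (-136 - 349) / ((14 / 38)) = -589935/448 = -1316.82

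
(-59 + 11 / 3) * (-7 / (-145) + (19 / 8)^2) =-4381819/13920 = -314.79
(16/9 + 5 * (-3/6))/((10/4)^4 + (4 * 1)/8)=-104/5697 = -0.02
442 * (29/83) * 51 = 653718/83 = 7876.12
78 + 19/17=79.12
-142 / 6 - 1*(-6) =-53/3 = -17.67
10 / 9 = 1.11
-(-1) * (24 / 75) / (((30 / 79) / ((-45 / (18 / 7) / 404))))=-553/15150 = -0.04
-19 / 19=-1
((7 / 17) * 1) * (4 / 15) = 28/255 = 0.11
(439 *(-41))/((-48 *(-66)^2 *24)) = 17999/5018112 = 0.00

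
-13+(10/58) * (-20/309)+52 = 38.99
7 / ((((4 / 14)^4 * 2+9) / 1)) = 16807/21641 = 0.78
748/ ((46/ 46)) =748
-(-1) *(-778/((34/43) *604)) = -16727/10268 = -1.63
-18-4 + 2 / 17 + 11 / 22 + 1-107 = -4331/34 = -127.38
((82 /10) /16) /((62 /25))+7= 7149/992 = 7.21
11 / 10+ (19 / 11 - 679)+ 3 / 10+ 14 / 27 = -1002901/1485 = -675.35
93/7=13.29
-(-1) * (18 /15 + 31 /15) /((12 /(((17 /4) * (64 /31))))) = 3332/1395 = 2.39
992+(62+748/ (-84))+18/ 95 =1045.28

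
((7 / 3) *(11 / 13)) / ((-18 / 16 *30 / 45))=-308/117 = -2.63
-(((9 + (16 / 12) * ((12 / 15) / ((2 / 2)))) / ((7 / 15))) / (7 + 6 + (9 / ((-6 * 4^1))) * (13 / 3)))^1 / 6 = -604/1911 = -0.32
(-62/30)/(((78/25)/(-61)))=9455/234 = 40.41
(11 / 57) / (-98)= -11/5586 = 0.00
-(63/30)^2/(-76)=441/7600 = 0.06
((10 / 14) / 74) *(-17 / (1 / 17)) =-1445/518 = -2.79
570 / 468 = 95/78 = 1.22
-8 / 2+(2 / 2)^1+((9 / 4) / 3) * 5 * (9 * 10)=334.50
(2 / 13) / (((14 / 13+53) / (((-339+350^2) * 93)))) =22721946/703 = 32321.40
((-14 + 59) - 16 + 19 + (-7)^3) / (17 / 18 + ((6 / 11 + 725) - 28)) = -58410/138301 = -0.42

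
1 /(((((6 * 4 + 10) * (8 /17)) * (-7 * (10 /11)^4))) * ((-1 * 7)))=14641/7840000 = 0.00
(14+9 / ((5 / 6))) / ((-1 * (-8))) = 31/10 = 3.10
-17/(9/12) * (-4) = 272/3 = 90.67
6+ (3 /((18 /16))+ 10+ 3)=65/3 = 21.67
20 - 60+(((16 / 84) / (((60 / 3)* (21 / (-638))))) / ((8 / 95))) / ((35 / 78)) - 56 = -1066633/10290 = -103.66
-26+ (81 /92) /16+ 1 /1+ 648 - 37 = 862673/1472 = 586.06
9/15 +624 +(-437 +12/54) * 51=-324766/15 = -21651.07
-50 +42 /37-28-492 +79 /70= -1470437/2590 = -567.74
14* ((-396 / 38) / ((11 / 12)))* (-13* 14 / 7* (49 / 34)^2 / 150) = 7865676/137275 = 57.30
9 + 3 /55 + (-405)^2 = 9021873/55 = 164034.05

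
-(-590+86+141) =363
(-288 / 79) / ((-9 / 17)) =544/79 = 6.89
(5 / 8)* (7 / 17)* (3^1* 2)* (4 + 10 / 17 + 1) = 9975/1156 = 8.63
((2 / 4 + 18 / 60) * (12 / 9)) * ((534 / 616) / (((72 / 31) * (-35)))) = -2759/242550 = -0.01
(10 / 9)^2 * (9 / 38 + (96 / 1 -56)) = 49.68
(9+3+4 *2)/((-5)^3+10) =-4/23 = -0.17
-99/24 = -33/8 = -4.12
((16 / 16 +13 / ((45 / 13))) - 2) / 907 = 124/40815 = 0.00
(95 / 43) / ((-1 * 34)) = -95/1462 = -0.06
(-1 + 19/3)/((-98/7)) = -8/21 = -0.38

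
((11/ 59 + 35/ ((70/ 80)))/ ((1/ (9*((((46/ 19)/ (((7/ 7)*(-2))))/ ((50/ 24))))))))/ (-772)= 1472391/5408825 = 0.27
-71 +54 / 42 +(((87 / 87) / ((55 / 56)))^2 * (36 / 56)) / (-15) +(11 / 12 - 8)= -97627823/1270500 = -76.84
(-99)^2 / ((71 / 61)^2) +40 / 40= 36474562/5041 = 7235.58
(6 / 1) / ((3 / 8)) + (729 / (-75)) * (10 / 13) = 554/65 = 8.52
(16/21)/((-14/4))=-32/147 = -0.22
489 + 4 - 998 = -505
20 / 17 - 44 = -728/17 = -42.82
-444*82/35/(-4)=9102/35 = 260.06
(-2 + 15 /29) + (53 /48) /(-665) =-1374097/925680 = -1.48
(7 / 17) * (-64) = -448/17 = -26.35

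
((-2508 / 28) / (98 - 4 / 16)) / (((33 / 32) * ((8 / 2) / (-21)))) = 1824/391 = 4.66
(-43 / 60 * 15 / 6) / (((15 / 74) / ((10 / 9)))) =-9.82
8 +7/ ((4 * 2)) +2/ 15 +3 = 1441/120 = 12.01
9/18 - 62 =-123/2 = -61.50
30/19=1.58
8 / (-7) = -1.14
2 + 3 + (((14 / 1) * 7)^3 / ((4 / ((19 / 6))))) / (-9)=-2235196/27 = -82785.04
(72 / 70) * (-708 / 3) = -8496/35 = -242.74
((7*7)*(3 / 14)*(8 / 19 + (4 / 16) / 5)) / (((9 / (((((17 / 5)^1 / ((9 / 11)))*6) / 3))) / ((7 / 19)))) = 1.68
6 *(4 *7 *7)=1176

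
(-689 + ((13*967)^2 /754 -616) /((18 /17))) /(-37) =-68442659/12876 = -5315.52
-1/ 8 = -0.12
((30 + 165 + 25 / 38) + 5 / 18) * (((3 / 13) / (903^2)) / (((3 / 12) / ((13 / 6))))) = 67010/139434939 = 0.00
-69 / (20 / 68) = -1173/5 = -234.60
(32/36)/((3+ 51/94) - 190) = -752/157743 = 0.00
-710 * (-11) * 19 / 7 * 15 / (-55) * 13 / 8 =-263055/28 = -9394.82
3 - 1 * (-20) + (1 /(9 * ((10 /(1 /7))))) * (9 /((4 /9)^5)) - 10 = 990889/71680 = 13.82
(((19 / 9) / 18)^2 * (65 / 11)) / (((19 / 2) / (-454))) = -280345/72171 = -3.88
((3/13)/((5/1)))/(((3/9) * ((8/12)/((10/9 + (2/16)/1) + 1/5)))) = 1551/5200 = 0.30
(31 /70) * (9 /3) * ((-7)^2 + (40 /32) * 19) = 27063/280 = 96.65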